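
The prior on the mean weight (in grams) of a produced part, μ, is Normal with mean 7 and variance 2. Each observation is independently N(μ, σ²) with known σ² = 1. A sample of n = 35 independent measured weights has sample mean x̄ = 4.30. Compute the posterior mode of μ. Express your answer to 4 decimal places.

n = 35, x̄ = 4.30.
For a Normal prior and Normal likelihood with known variance, the posterior is Normal; its mode equals its mean, the precision-weighted average.
Prior precision 1/σ₀² = 1/2 = 0.5; data precision n/σ² = 35/1 = 35.
μ̂ = (0.5·7 + 35·4.3) / (0.5 + 35) = 154/35.5 = 308/71 ≈ 4.3380.

μ̂_MAP = 4.3380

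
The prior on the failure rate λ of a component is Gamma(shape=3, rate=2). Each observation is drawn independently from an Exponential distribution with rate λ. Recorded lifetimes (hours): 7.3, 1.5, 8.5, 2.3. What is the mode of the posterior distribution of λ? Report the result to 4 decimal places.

The Exponential(rate=λ) likelihood is ∝ λ^n e^(−λΣtᵢ). Here n = 4 and Σtᵢ = 7.3 + 1.5 + 8.5 + 2.3 = 19.6.
Posterior ∝ λ^2e^(−2λ) · λ^4e^(−19.6λ) = λ^6e^(−21.6λ), i.e. Gamma(7, 21.6).
Mode = (a−1)/b = 6/21.6 ≈ 0.2778.

λ̂_MAP = 0.2778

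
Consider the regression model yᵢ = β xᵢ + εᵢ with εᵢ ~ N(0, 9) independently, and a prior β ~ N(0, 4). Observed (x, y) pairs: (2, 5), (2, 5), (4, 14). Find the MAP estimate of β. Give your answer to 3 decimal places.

β̂_MAP = 2.895

log p(β | y) = −Σ(yᵢ − βxᵢ)²/(2·9) − β²/(2·4) + const.
Setting the derivative to zero: Σxᵢ(yᵢ − βxᵢ)/9 − β/4 = 0, so β = Σxᵢyᵢ / (Σxᵢ² + σ²/τ²).
Σxᵢyᵢ = 2·5 + 2·5 + 4·14 = 76; Σxᵢ² = 24; σ²/τ² = 2.25.
β̂_MAP = 76 / (24 + 2.25) = 76/26.25 ≈ 2.895.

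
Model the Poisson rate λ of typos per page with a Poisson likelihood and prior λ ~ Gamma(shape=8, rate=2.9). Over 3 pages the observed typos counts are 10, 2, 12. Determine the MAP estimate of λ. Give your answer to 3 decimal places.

Σxᵢ = 10+2+12 = 24, with n = 3.
Posterior ∝ λ^7e^(−2.9λ) · λ^24e^(−3λ) = λ^31e^(−5.9λ), i.e. Gamma(shape=32, rate=5.9).
The mode of a Gamma(a, b) with a ≥ 1 (shape–rate) is (a−1)/b = 31/5.9 ≈ 5.254.

λ̂_MAP = 5.254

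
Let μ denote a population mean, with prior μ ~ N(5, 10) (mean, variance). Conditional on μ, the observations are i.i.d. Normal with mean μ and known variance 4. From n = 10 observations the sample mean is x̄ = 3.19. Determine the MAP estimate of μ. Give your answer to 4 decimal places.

μ̂_MAP = 3.2596

n = 10, x̄ = 3.19.
For a Normal prior and Normal likelihood with known variance, the posterior is Normal; its mode equals its mean, the precision-weighted average.
Prior precision 1/σ₀² = 1/10 = 0.1; data precision n/σ² = 10/4 = 2.5.
μ̂ = (0.1·5 + 2.5·3.19) / (0.1 + 2.5) = 8.475/2.6 = 339/104 ≈ 3.2596.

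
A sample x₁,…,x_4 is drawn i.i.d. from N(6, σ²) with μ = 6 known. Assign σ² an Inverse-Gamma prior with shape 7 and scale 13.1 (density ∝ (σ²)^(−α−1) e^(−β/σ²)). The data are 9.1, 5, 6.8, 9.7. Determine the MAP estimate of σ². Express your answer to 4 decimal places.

σ̂²_MAP = 2.5570

Sum of squared deviations about the known mean: SS = (9.1−6)² + (5−6)² + (6.8−6)² + (9.7−6)² = 24.94.
The Normal likelihood contributes (σ²)^(−n/2) exp(−SS/(2σ²)), so the posterior is Inverse-Gamma(α + n/2, β + SS/2) = Inverse-Gamma(9, 25.57).
The mode of Inverse-Gamma(a, b) is b/(a+1) = 25.57/10 ≈ 2.5570.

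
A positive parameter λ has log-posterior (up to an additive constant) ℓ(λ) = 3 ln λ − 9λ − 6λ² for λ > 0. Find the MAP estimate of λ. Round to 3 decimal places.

ℓ'(λ) = 3/λ − 9 − 12λ. Setting this to zero and multiplying by λ: 12λ² + 9λ − 3 = 0.
λ = (−9 + √(9² + 4·12·3)) / (2·12) = (−9 + √225) / 24 = (−9 + 15)/24 = 1/4.
ℓ''(λ) = −3/λ² − 12 < 0, confirming a maximum.

λ̂_MAP = 0.250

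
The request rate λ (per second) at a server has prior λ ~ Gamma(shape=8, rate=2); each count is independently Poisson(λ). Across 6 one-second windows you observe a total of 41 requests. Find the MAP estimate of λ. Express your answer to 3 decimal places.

Σxᵢ = 41, n = 6.
Posterior ∝ λ^7e^(−2λ) · λ^41e^(−6λ) = λ^48e^(−8λ), i.e. Gamma(shape=49, rate=8).
The mode of a Gamma(a, b) with a ≥ 1 (shape–rate) is (a−1)/b = 48/8 ≈ 6.000.

λ̂_MAP = 6.000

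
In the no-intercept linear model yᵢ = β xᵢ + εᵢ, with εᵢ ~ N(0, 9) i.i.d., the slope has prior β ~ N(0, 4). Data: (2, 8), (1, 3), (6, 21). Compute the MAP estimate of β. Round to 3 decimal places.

log p(β | y) = −Σ(yᵢ − βxᵢ)²/(2·9) − β²/(2·4) + const.
Setting the derivative to zero: Σxᵢ(yᵢ − βxᵢ)/9 − β/4 = 0, so β = Σxᵢyᵢ / (Σxᵢ² + σ²/τ²).
Σxᵢyᵢ = 2·8 + 1·3 + 6·21 = 145; Σxᵢ² = 41; σ²/τ² = 2.25.
β̂_MAP = 145 / (41 + 2.25) = 145/43.25 ≈ 3.353.

β̂_MAP = 3.353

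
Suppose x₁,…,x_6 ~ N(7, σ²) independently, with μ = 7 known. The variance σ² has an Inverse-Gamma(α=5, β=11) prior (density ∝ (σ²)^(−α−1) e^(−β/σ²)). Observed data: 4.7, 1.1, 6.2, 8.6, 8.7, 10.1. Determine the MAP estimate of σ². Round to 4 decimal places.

σ̂²_MAP = 4.3222

Sum of squared deviations about the known mean: SS = (4.7−7)² + (1.1−7)² + (6.2−7)² + (8.6−7)² + (8.7−7)² + (10.1−7)² = 55.8.
The Normal likelihood contributes (σ²)^(−n/2) exp(−SS/(2σ²)), so the posterior is Inverse-Gamma(α + n/2, β + SS/2) = Inverse-Gamma(8, 38.9).
The mode of Inverse-Gamma(a, b) is b/(a+1) = 38.9/9 ≈ 4.3222.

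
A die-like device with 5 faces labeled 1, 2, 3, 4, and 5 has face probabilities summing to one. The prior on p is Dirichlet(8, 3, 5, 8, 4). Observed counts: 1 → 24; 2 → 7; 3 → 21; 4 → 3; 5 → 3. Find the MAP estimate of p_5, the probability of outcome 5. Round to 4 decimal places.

MAP estimate: 0.0741

The posterior is Dirichlet(αᵢ + nᵢ) = Dirichlet(32, 10, 26, 11, 7).
For a Dirichlet(a₁,…,a_K) with all aᵢ > 1, the mode has j-th component (aⱼ − 1)/(Σaᵢ − K).
Here Σaᵢ = 86 and K = 5, so p_5 = (7 − 1)/(86 − 5) = 6/81 ≈ 0.0741.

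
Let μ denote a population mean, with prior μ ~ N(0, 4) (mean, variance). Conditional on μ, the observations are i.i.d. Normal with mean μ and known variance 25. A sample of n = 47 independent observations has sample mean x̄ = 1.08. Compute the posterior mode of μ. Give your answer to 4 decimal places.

μ̂_MAP = 0.9532

n = 47, x̄ = 1.08.
For a Normal prior and Normal likelihood with known variance, the posterior is Normal; its mode equals its mean, the precision-weighted average.
Prior precision 1/σ₀² = 1/4 = 0.25; data precision n/σ² = 47/25 = 1.88.
μ̂ = (0.25·0 + 1.88·1.08) / (0.25 + 1.88) = 2.0304/2.13 = 1692/1775 ≈ 0.9532.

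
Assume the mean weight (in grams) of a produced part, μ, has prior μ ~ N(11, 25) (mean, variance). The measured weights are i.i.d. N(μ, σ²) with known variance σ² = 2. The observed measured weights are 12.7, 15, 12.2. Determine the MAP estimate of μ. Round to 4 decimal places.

μ̂_MAP = 13.2403

n = 3; x̄ = (12.7 + 15 + 12.2)/3 = 39.9/3 = 13.3.
For a Normal prior and Normal likelihood with known variance, the posterior is Normal; its mode equals its mean, the precision-weighted average.
Prior precision 1/σ₀² = 1/25 = 0.04; data precision n/σ² = 3/2 = 1.5.
μ̂ = (0.04·11 + 1.5·13.3) / (0.04 + 1.5) = 20.39/1.54 = 2039/154 ≈ 13.2403.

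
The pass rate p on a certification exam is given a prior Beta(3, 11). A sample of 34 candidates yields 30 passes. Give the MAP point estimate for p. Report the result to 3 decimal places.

Prior: Beta(3, 11).
Data: 30 successes in 34 trials. The binomial likelihood contributes p^30(1−p)^4, so the posterior is Beta(3+30, 11+4) = Beta(33, 15).
For Beta(a, b) with a, b > 1 the mode is (a−1)/(a+b−2) = 32/46 ≈ 0.696.

p̂_MAP = 0.696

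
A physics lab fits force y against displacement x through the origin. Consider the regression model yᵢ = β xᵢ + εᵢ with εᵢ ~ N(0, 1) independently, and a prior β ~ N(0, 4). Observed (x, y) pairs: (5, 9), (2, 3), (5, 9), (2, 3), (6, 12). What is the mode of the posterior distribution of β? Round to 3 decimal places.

β̂_MAP = 1.846

log p(β | y) = −Σ(yᵢ − βxᵢ)²/(2·1) − β²/(2·4) + const.
Setting the derivative to zero: Σxᵢ(yᵢ − βxᵢ)/1 − β/4 = 0, so β = Σxᵢyᵢ / (Σxᵢ² + σ²/τ²).
Σxᵢyᵢ = 5·9 + 2·3 + 5·9 + 2·3 + 6·12 = 174; Σxᵢ² = 94; σ²/τ² = 0.25.
β̂_MAP = 174 / (94 + 0.25) = 174/94.25 ≈ 1.846.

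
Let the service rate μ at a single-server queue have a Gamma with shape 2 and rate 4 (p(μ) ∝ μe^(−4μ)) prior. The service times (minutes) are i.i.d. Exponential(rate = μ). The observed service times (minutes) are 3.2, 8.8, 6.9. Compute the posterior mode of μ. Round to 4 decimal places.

The Exponential(rate=μ) likelihood is ∝ μ^n e^(−μΣtᵢ). Here n = 3 and Σtᵢ = 3.2 + 8.8 + 6.9 = 18.9.
Posterior ∝ μe^(−4μ) · μ^3e^(−18.9μ) = μ^4e^(−22.9μ), i.e. Gamma(5, 22.9).
Mode = (a−1)/b = 4/22.9 ≈ 0.1747.

μ̂_MAP = 0.1747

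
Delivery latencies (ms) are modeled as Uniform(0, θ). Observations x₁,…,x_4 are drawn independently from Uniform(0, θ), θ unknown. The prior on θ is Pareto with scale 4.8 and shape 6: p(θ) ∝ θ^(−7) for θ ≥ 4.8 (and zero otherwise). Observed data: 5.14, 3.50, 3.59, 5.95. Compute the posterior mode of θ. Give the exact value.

The Uniform(0, θ) likelihood is θ^(−n) for θ ≥ max(xᵢ), zero otherwise. Here max(xᵢ) = 5.95.
Posterior ∝ θ^(−7) · θ^(−4) = θ^(−11) on θ ≥ max(4.8, 5.95) = 5.95.
This density is strictly decreasing in θ, so the posterior mode lies at the lower boundary of the support.

θ̂_MAP = 5.95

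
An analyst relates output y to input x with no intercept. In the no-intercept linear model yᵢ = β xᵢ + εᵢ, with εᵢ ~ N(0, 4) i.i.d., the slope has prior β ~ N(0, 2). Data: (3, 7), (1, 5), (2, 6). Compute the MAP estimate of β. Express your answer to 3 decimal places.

log p(β | y) = −Σ(yᵢ − βxᵢ)²/(2·4) − β²/(2·2) + const.
Setting the derivative to zero: Σxᵢ(yᵢ − βxᵢ)/4 − β/2 = 0, so β = Σxᵢyᵢ / (Σxᵢ² + σ²/τ²).
Σxᵢyᵢ = 3·7 + 1·5 + 2·6 = 38; Σxᵢ² = 14; σ²/τ² = 2.
β̂_MAP = 38 / (14 + 2) = 38/16 ≈ 2.375.

β̂_MAP = 2.375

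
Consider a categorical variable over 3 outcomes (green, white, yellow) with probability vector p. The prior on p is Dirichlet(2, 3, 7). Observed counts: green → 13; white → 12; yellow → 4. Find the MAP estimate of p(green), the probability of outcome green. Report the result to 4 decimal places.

The posterior is Dirichlet(αᵢ + nᵢ) = Dirichlet(15, 15, 11).
For a Dirichlet(a₁,…,a_K) with all aᵢ > 1, the mode has j-th component (aⱼ − 1)/(Σaᵢ − K).
Here Σaᵢ = 41 and K = 3, so p(green) = (15 − 1)/(41 − 3) = 14/38 ≈ 0.3684.

MAP estimate of p(green) = 0.3684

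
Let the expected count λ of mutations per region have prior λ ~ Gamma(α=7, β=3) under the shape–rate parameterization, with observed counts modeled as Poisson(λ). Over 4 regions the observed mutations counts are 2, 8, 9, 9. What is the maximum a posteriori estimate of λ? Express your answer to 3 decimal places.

λ̂_MAP = 4.857

Σxᵢ = 2+8+9+9 = 28, with n = 4.
Posterior ∝ λ^6e^(−3λ) · λ^28e^(−4λ) = λ^34e^(−7λ), i.e. Gamma(shape=35, rate=7).
The mode of a Gamma(a, b) with a ≥ 1 (shape–rate) is (a−1)/b = 34/7 ≈ 4.857.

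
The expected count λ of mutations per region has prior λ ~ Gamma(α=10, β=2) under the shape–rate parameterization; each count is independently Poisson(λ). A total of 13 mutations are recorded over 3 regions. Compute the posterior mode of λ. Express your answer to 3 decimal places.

λ̂_MAP = 4.400

Σxᵢ = 13, n = 3.
Posterior ∝ λ^9e^(−2λ) · λ^13e^(−3λ) = λ^22e^(−5λ), i.e. Gamma(shape=23, rate=5).
The mode of a Gamma(a, b) with a ≥ 1 (shape–rate) is (a−1)/b = 22/5 ≈ 4.400.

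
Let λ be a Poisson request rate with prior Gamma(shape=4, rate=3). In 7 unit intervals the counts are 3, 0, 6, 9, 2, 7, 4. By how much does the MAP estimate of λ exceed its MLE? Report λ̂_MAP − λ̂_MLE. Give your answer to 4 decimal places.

MAP − MLE = -1.0286

Σxᵢ = 31. Posterior is Gamma(35, 10); MAP = (35−1)/10 = 34/10 ≈ 3.40000.
MLE = x̄ = 31/7 ≈ 4.42857.
Difference = 34/10 − 31/7 = -36/35 ≈ -1.0286.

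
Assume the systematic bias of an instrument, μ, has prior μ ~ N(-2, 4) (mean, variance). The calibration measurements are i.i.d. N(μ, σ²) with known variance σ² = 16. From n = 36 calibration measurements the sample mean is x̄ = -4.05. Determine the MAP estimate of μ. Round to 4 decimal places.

n = 36, x̄ = -4.05.
For a Normal prior and Normal likelihood with known variance, the posterior is Normal; its mode equals its mean, the precision-weighted average.
Prior precision 1/σ₀² = 1/4 = 0.25; data precision n/σ² = 36/16 = 2.25.
μ̂ = (0.25·(-2) + 2.25·(-4.05)) / (0.25 + 2.25) = (-9.6125)/2.5 = -3.8450.

μ̂_MAP = -3.8450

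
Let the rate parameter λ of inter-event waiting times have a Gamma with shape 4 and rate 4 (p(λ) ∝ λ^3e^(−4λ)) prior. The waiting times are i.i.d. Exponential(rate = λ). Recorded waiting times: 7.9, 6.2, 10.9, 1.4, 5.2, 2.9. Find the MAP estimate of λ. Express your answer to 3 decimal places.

λ̂_MAP = 0.234

The Exponential(rate=λ) likelihood is ∝ λ^n e^(−λΣtᵢ). Here n = 6 and Σtᵢ = 7.9 + 6.2 + 10.9 + 1.4 + 5.2 + 2.9 = 34.5.
Posterior ∝ λ^3e^(−4λ) · λ^6e^(−34.5λ) = λ^9e^(−38.5λ), i.e. Gamma(10, 38.5).
Mode = (a−1)/b = 9/38.5 ≈ 0.234.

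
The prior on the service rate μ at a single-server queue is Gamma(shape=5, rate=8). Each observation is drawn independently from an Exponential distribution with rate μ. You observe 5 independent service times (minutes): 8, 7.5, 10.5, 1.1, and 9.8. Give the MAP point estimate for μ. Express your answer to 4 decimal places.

μ̂_MAP = 0.2004

The Exponential(rate=μ) likelihood is ∝ μ^n e^(−μΣtᵢ). Here n = 5 and Σtᵢ = 8 + 7.5 + 10.5 + 1.1 + 9.8 = 36.9.
Posterior ∝ μ^4e^(−8μ) · μ^5e^(−36.9μ) = μ^9e^(−44.9μ), i.e. Gamma(10, 44.9).
Mode = (a−1)/b = 9/44.9 ≈ 0.2004.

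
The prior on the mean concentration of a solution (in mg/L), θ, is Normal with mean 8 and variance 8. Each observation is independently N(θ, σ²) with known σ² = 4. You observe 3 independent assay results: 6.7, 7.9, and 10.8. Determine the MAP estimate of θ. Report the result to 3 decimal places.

n = 3; x̄ = (6.7 + 7.9 + 10.8)/3 = 25.4/3 = 127/15 ≈ 8.4667.
For a Normal prior and Normal likelihood with known variance, the posterior is Normal; its mode equals its mean, the precision-weighted average.
Prior precision 1/σ₀² = 1/8 = 0.125; data precision n/σ² = 3/4 = 0.75.
θ̂ = (0.125·8 + 0.75·(127/15)) / (0.125 + 0.75) = 7.35/0.875 = 8.400.

θ̂_MAP = 8.400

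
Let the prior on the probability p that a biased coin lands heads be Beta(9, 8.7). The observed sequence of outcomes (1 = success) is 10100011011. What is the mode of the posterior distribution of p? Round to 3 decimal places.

Prior: Beta(9, 8.7).
Data: 6 successes in 11 trials (from the sequence). The binomial likelihood contributes p^6(1−p)^5, so the posterior is Beta(9+6, 8.7+5) = Beta(15, 13.7).
For Beta(a, b) with a, b > 1 the mode is (a−1)/(a+b−2) = 14/26.7 ≈ 0.524.

p̂_MAP = 0.524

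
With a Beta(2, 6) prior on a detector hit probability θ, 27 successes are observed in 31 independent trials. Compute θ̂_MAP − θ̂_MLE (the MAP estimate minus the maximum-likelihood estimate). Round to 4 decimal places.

Posterior is Beta(29, 10); MAP = (29−1)/(39−2) = 28/37 ≈ 0.75676.
MLE ignores the prior: θ̂_MLE = k/n = 27/31 ≈ 0.87097.
Difference = 28/37 − 27/31 = -131/1147 ≈ -0.1142.

MAP − MLE = -0.1142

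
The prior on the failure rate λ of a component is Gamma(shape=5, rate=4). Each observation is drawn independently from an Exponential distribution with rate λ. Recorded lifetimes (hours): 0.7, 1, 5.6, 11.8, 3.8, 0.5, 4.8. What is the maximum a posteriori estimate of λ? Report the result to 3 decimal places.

The Exponential(rate=λ) likelihood is ∝ λ^n e^(−λΣtᵢ). Here n = 7 and Σtᵢ = 0.7 + 1 + 5.6 + 11.8 + 3.8 + 0.5 + 4.8 = 28.2.
Posterior ∝ λ^4e^(−4λ) · λ^7e^(−28.2λ) = λ^11e^(−32.2λ), i.e. Gamma(12, 32.2).
Mode = (a−1)/b = 11/32.2 ≈ 0.342.

λ̂_MAP = 0.342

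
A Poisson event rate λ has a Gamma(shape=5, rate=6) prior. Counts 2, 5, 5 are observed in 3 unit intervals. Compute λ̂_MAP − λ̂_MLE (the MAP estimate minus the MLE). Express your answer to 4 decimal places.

MAP − MLE = -2.2222

Σxᵢ = 12. Posterior is Gamma(17, 9); MAP = (17−1)/9 = 16/9 ≈ 1.77778.
MLE = x̄ = 12/3 ≈ 4.00000.
Difference = 16/9 − 12/3 = -20/9 ≈ -2.2222.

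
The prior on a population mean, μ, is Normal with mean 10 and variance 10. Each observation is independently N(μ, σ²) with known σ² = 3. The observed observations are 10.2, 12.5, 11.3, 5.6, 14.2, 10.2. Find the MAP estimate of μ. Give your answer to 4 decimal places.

n = 6; x̄ = (10.2 + 12.5 + 11.3 + 5.6 + 14.2 + 10.2)/6 = 64/6 = 32/3 ≈ 10.6667.
For a Normal prior and Normal likelihood with known variance, the posterior is Normal; its mode equals its mean, the precision-weighted average.
Prior precision 1/σ₀² = 1/10 = 0.1; data precision n/σ² = 6/3 = 2.
μ̂ = (0.1·10 + 2·(32/3)) / (0.1 + 2) = (67/3)/2.1 = 670/63 ≈ 10.6349.

μ̂_MAP = 10.6349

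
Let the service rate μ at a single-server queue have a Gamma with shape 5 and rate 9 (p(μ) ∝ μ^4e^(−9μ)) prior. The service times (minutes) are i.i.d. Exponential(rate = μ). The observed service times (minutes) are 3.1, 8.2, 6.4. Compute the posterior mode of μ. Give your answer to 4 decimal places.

The Exponential(rate=μ) likelihood is ∝ μ^n e^(−μΣtᵢ). Here n = 3 and Σtᵢ = 3.1 + 8.2 + 6.4 = 17.7.
Posterior ∝ μ^4e^(−9μ) · μ^3e^(−17.7μ) = μ^7e^(−26.7μ), i.e. Gamma(8, 26.7).
Mode = (a−1)/b = 7/26.7 ≈ 0.2622.

μ̂_MAP = 0.2622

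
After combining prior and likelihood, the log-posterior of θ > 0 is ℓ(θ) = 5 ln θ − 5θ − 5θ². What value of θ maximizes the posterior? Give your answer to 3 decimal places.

ℓ'(θ) = 5/θ − 5 − 10θ. Setting this to zero and multiplying by θ: 10θ² + 5θ − 5 = 0.
θ = (−5 + √(5² + 4·10·5)) / (2·10) = (−5 + √225) / 20 = (−5 + 15)/20 = 1/2.
ℓ''(θ) = −5/θ² − 10 < 0, confirming a maximum.

θ̂_MAP = 0.500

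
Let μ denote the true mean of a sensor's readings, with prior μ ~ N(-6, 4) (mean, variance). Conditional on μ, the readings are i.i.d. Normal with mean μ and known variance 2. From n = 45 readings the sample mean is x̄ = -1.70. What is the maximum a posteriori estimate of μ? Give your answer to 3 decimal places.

μ̂_MAP = -1.747

n = 45, x̄ = -1.70.
For a Normal prior and Normal likelihood with known variance, the posterior is Normal; its mode equals its mean, the precision-weighted average.
Prior precision 1/σ₀² = 1/4 = 0.25; data precision n/σ² = 45/2 = 22.5.
μ̂ = (0.25·(-6) + 22.5·(-1.7)) / (0.25 + 22.5) = (-39.75)/22.75 = -159/91 ≈ -1.747.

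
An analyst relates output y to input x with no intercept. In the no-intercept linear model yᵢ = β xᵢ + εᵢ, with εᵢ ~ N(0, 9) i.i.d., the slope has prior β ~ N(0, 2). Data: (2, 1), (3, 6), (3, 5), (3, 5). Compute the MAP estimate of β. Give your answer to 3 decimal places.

log p(β | y) = −Σ(yᵢ − βxᵢ)²/(2·9) − β²/(2·2) + const.
Setting the derivative to zero: Σxᵢ(yᵢ − βxᵢ)/9 − β/2 = 0, so β = Σxᵢyᵢ / (Σxᵢ² + σ²/τ²).
Σxᵢyᵢ = 2·1 + 3·6 + 3·5 + 3·5 = 50; Σxᵢ² = 31; σ²/τ² = 4.5.
β̂_MAP = 50 / (31 + 4.5) = 50/35.5 ≈ 1.408.

β̂_MAP = 1.408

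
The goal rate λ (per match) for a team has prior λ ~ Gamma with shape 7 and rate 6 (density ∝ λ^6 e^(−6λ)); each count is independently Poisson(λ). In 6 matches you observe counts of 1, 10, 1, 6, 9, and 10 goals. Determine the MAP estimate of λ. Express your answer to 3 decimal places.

Σxᵢ = 1+10+1+6+9+10 = 37, with n = 6.
Posterior ∝ λ^6e^(−6λ) · λ^37e^(−6λ) = λ^43e^(−12λ), i.e. Gamma(shape=44, rate=12).
The mode of a Gamma(a, b) with a ≥ 1 (shape–rate) is (a−1)/b = 43/12 ≈ 3.583.

λ̂_MAP = 3.583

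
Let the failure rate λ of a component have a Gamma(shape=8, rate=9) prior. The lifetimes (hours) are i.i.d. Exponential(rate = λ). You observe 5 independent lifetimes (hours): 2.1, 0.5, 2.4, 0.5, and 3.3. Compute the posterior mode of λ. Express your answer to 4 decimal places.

λ̂_MAP = 0.6742

The Exponential(rate=λ) likelihood is ∝ λ^n e^(−λΣtᵢ). Here n = 5 and Σtᵢ = 2.1 + 0.5 + 2.4 + 0.5 + 3.3 = 8.8.
Posterior ∝ λ^7e^(−9λ) · λ^5e^(−8.8λ) = λ^12e^(−17.8λ), i.e. Gamma(13, 17.8).
Mode = (a−1)/b = 12/17.8 ≈ 0.6742.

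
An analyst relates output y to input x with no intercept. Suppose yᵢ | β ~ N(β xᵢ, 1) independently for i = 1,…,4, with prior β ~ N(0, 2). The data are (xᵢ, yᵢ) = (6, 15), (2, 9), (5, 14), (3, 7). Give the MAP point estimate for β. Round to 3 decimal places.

log p(β | y) = −Σ(yᵢ − βxᵢ)²/(2·1) − β²/(2·2) + const.
Setting the derivative to zero: Σxᵢ(yᵢ − βxᵢ)/1 − β/2 = 0, so β = Σxᵢyᵢ / (Σxᵢ² + σ²/τ²).
Σxᵢyᵢ = 6·15 + 2·9 + 5·14 + 3·7 = 199; Σxᵢ² = 74; σ²/τ² = 0.5.
β̂_MAP = 199 / (74 + 0.5) = 199/74.5 ≈ 2.671.

β̂_MAP = 2.671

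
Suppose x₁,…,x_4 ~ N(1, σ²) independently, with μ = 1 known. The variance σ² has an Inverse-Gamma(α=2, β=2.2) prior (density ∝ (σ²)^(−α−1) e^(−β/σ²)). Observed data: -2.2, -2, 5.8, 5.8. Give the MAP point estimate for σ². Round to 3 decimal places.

σ̂²_MAP = 6.972

Sum of squared deviations about the known mean: SS = (-2.2−1)² + (-2−1)² + (5.8−1)² + (5.8−1)² = 65.32.
The Normal likelihood contributes (σ²)^(−n/2) exp(−SS/(2σ²)), so the posterior is Inverse-Gamma(α + n/2, β + SS/2) = Inverse-Gamma(4, 34.86).
The mode of Inverse-Gamma(a, b) is b/(a+1) = 34.86/5 ≈ 6.972.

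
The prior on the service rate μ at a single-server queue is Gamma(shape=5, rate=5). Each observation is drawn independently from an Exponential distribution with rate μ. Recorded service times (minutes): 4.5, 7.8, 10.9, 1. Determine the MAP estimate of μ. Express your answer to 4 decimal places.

The Exponential(rate=μ) likelihood is ∝ μ^n e^(−μΣtᵢ). Here n = 4 and Σtᵢ = 4.5 + 7.8 + 10.9 + 1 = 24.2.
Posterior ∝ μ^4e^(−5μ) · μ^4e^(−24.2μ) = μ^8e^(−29.2μ), i.e. Gamma(9, 29.2).
Mode = (a−1)/b = 8/29.2 ≈ 0.2740.

μ̂_MAP = 0.2740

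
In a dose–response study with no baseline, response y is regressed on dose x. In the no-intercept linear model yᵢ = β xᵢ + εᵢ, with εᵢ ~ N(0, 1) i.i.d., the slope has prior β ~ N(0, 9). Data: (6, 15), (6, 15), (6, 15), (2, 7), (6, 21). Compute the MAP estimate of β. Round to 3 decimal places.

β̂_MAP = 2.768

log p(β | y) = −Σ(yᵢ − βxᵢ)²/(2·1) − β²/(2·9) + const.
Setting the derivative to zero: Σxᵢ(yᵢ − βxᵢ)/1 − β/9 = 0, so β = Σxᵢyᵢ / (Σxᵢ² + σ²/τ²).
Σxᵢyᵢ = 6·15 + 6·15 + 6·15 + 2·7 + 6·21 = 410; Σxᵢ² = 148; σ²/τ² = 1/9.
β̂_MAP = 410 / (148 + 1/9) = 410/(1333/9) = 3690/1333 ≈ 2.768.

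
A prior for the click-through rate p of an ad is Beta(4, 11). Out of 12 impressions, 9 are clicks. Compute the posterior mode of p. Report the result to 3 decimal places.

Prior: Beta(4, 11).
Data: 9 successes in 12 trials. The binomial likelihood contributes p^9(1−p)^3, so the posterior is Beta(4+9, 11+3) = Beta(13, 14).
For Beta(a, b) with a, b > 1 the mode is (a−1)/(a+b−2) = 12/25 ≈ 0.480.

p̂_MAP = 0.480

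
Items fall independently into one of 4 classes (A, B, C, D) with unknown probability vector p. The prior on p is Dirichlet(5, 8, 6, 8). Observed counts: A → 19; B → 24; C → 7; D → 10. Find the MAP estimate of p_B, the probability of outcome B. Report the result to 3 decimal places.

MAP estimate of p_B = 0.373

The posterior is Dirichlet(αᵢ + nᵢ) = Dirichlet(24, 32, 13, 18).
For a Dirichlet(a₁,…,a_K) with all aᵢ > 1, the mode has j-th component (aⱼ − 1)/(Σaᵢ − K).
Here Σaᵢ = 87 and K = 4, so p_B = (32 − 1)/(87 − 4) = 31/83 ≈ 0.373.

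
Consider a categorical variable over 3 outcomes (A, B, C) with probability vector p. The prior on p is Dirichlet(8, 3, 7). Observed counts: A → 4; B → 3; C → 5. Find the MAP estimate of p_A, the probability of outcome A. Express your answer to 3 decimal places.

MAP estimate of p_A = 0.407

The posterior is Dirichlet(αᵢ + nᵢ) = Dirichlet(12, 6, 12).
For a Dirichlet(a₁,…,a_K) with all aᵢ > 1, the mode has j-th component (aⱼ − 1)/(Σaᵢ − K).
Here Σaᵢ = 30 and K = 3, so p_A = (12 − 1)/(30 − 3) = 11/27 ≈ 0.407.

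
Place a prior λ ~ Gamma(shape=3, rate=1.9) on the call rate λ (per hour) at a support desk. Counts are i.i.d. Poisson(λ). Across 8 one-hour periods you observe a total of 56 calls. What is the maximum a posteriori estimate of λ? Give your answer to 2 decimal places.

λ̂_MAP = 5.86

Σxᵢ = 56, n = 8.
Posterior ∝ λ^2e^(−1.9λ) · λ^56e^(−8λ) = λ^58e^(−9.9λ), i.e. Gamma(shape=59, rate=9.9).
The mode of a Gamma(a, b) with a ≥ 1 (shape–rate) is (a−1)/b = 58/9.9 ≈ 5.86.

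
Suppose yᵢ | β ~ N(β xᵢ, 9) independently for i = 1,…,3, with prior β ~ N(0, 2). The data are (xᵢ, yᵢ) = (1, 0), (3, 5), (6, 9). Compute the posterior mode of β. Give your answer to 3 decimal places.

log p(β | y) = −Σ(yᵢ − βxᵢ)²/(2·9) − β²/(2·2) + const.
Setting the derivative to zero: Σxᵢ(yᵢ − βxᵢ)/9 − β/2 = 0, so β = Σxᵢyᵢ / (Σxᵢ² + σ²/τ²).
Σxᵢyᵢ = 1·0 + 3·5 + 6·9 = 69; Σxᵢ² = 46; σ²/τ² = 4.5.
β̂_MAP = 69 / (46 + 4.5) = 69/50.5 ≈ 1.366.

β̂_MAP = 1.366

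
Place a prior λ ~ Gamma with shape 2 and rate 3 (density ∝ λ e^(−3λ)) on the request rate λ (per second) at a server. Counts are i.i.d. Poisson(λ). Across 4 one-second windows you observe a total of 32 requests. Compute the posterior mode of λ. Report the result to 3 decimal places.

λ̂_MAP = 4.714

Σxᵢ = 32, n = 4.
Posterior ∝ λe^(−3λ) · λ^32e^(−4λ) = λ^33e^(−7λ), i.e. Gamma(shape=34, rate=7).
The mode of a Gamma(a, b) with a ≥ 1 (shape–rate) is (a−1)/b = 33/7 ≈ 4.714.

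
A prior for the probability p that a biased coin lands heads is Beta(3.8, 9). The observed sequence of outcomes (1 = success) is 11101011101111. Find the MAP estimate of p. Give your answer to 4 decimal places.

p̂_MAP = 0.5565

Prior: Beta(3.8, 9).
Data: 11 successes in 14 trials (from the sequence). The binomial likelihood contributes p^11(1−p)^3, so the posterior is Beta(3.8+11, 9+3) = Beta(14.8, 12).
For Beta(a, b) with a, b > 1 the mode is (a−1)/(a+b−2) = 13.8/24.8 ≈ 0.5565.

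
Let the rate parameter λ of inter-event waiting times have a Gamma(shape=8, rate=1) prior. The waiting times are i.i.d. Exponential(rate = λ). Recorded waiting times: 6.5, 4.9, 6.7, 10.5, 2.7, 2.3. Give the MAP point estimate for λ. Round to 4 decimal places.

λ̂_MAP = 0.3757

The Exponential(rate=λ) likelihood is ∝ λ^n e^(−λΣtᵢ). Here n = 6 and Σtᵢ = 6.5 + 4.9 + 6.7 + 10.5 + 2.7 + 2.3 = 33.6.
Posterior ∝ λ^7e^(−1λ) · λ^6e^(−33.6λ) = λ^13e^(−34.6λ), i.e. Gamma(14, 34.6).
Mode = (a−1)/b = 13/34.6 ≈ 0.3757.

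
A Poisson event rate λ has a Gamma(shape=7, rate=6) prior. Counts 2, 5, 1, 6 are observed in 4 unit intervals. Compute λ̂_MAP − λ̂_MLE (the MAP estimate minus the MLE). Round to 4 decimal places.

MAP − MLE = -1.5000

Σxᵢ = 14. Posterior is Gamma(21, 10); MAP = (21−1)/10 = 20/10 ≈ 2.00000.
MLE = x̄ = 14/4 ≈ 3.50000.
Difference = 20/10 − 14/4 = -3/2 ≈ -1.5000.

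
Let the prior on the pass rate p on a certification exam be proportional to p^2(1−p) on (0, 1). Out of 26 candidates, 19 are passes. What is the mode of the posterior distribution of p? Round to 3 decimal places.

The prior density ∝ p^2(1−p)^1 is the kernel of Beta(3, 2).
Data: 19 successes in 26 trials. The binomial likelihood contributes p^19(1−p)^7, so the posterior is Beta(3+19, 2+7) = Beta(22, 9).
For Beta(a, b) with a, b > 1 the mode is (a−1)/(a+b−2) = 21/29 ≈ 0.724.

p̂_MAP = 0.724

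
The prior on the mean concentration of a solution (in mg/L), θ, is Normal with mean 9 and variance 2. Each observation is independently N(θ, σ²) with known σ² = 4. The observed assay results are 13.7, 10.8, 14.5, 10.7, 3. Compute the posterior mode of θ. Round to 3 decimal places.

n = 5; x̄ = (13.7 + 10.8 + 14.5 + 10.7 + 3)/5 = 52.7/5 = 10.54.
For a Normal prior and Normal likelihood with known variance, the posterior is Normal; its mode equals its mean, the precision-weighted average.
Prior precision 1/σ₀² = 1/2 = 0.5; data precision n/σ² = 5/4 = 1.25.
θ̂ = (0.5·9 + 1.25·10.54) / (0.5 + 1.25) = 17.675/1.75 = 10.100.

θ̂_MAP = 10.100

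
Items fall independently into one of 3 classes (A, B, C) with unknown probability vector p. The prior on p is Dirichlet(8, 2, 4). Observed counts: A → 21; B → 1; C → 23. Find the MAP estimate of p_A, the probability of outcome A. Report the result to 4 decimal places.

MAP estimate of p_A = 0.5000

The posterior is Dirichlet(αᵢ + nᵢ) = Dirichlet(29, 3, 27).
For a Dirichlet(a₁,…,a_K) with all aᵢ > 1, the mode has j-th component (aⱼ − 1)/(Σaᵢ − K).
Here Σaᵢ = 59 and K = 3, so p_A = (29 − 1)/(59 − 3) = 28/56 ≈ 0.5000.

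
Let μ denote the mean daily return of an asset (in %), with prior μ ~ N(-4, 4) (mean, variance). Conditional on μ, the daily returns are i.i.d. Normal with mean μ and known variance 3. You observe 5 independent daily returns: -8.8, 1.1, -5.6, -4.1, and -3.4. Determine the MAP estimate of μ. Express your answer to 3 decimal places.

μ̂_MAP = -4.139

n = 5; x̄ = ((-8.8) + 1.1 + (-5.6) + (-4.1) + (-3.4))/5 = -20.8/5 = -4.16.
For a Normal prior and Normal likelihood with known variance, the posterior is Normal; its mode equals its mean, the precision-weighted average.
Prior precision 1/σ₀² = 1/4 = 0.25; data precision n/σ² = 5/3.
μ̂ = (0.25·(-4) + (5/3)·(-4.16)) / (0.25 + 5/3) = (-119/15)/(23/12) = -476/115 ≈ -4.139.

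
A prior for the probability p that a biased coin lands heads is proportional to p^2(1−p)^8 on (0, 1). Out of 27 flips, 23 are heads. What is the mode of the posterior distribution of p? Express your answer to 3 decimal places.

The prior density ∝ p^2(1−p)^8 is the kernel of Beta(3, 9).
Data: 23 successes in 27 trials. The binomial likelihood contributes p^23(1−p)^4, so the posterior is Beta(3+23, 9+4) = Beta(26, 13).
For Beta(a, b) with a, b > 1 the mode is (a−1)/(a+b−2) = 25/37 ≈ 0.676.

p̂_MAP = 0.676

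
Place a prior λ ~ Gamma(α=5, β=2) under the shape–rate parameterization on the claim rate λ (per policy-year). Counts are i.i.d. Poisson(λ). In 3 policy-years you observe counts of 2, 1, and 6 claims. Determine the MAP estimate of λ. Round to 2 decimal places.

Σxᵢ = 2+1+6 = 9, with n = 3.
Posterior ∝ λ^4e^(−2λ) · λ^9e^(−3λ) = λ^13e^(−5λ), i.e. Gamma(shape=14, rate=5).
The mode of a Gamma(a, b) with a ≥ 1 (shape–rate) is (a−1)/b = 13/5 ≈ 2.60.

λ̂_MAP = 2.60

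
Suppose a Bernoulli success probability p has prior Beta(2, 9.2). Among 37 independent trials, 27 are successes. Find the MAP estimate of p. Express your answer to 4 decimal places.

Prior: Beta(2, 9.2).
Data: 27 successes in 37 trials. The binomial likelihood contributes p^27(1−p)^10, so the posterior is Beta(2+27, 9.2+10) = Beta(29, 19.2).
For Beta(a, b) with a, b > 1 the mode is (a−1)/(a+b−2) = 28/46.2 ≈ 0.6061.

p̂_MAP = 0.6061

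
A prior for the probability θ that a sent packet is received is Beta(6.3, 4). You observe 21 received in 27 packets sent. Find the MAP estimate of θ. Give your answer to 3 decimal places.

Prior: Beta(6.3, 4).
Data: 21 successes in 27 trials. The binomial likelihood contributes θ^21(1−θ)^6, so the posterior is Beta(6.3+21, 4+6) = Beta(27.3, 10).
For Beta(a, b) with a, b > 1 the mode is (a−1)/(a+b−2) = 26.3/35.3 ≈ 0.745.

θ̂_MAP = 0.745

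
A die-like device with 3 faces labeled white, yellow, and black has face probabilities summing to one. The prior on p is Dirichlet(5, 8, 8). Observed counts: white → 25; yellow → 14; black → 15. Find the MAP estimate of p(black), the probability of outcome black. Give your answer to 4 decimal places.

The posterior is Dirichlet(αᵢ + nᵢ) = Dirichlet(30, 22, 23).
For a Dirichlet(a₁,…,a_K) with all aᵢ > 1, the mode has j-th component (aⱼ − 1)/(Σaᵢ − K).
Here Σaᵢ = 75 and K = 3, so p(black) = (23 − 1)/(75 − 3) = 22/72 ≈ 0.3056.

MAP estimate of p(black) = 0.3056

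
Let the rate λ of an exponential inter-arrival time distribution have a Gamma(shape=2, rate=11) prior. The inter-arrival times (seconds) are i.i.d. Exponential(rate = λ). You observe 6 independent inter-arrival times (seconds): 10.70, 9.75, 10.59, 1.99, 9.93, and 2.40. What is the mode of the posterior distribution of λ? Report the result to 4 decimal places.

λ̂_MAP = 0.1242

The Exponential(rate=λ) likelihood is ∝ λ^n e^(−λΣtᵢ). Here n = 6 and Σtᵢ = 10.70 + 9.75 + 10.59 + 1.99 + 9.93 + 2.40 = 45.36.
Posterior ∝ λe^(−11λ) · λ^6e^(−45.36λ) = λ^7e^(−56.36λ), i.e. Gamma(8, 56.36).
Mode = (a−1)/b = 7/56.36 ≈ 0.1242.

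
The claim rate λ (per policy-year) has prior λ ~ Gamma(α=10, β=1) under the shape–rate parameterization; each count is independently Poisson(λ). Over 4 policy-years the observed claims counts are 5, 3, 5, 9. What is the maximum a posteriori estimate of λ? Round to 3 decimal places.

λ̂_MAP = 6.200

Σxᵢ = 5+3+5+9 = 22, with n = 4.
Posterior ∝ λ^9e^(−1λ) · λ^22e^(−4λ) = λ^31e^(−5λ), i.e. Gamma(shape=32, rate=5).
The mode of a Gamma(a, b) with a ≥ 1 (shape–rate) is (a−1)/b = 31/5 ≈ 6.200.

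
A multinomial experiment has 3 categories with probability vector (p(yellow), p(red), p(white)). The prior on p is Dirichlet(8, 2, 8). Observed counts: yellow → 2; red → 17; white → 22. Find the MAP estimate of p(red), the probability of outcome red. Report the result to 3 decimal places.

The posterior is Dirichlet(αᵢ + nᵢ) = Dirichlet(10, 19, 30).
For a Dirichlet(a₁,…,a_K) with all aᵢ > 1, the mode has j-th component (aⱼ − 1)/(Σaᵢ − K).
Here Σaᵢ = 59 and K = 3, so p(red) = (19 − 1)/(59 − 3) = 18/56 ≈ 0.321.

MAP estimate of p(red) = 0.321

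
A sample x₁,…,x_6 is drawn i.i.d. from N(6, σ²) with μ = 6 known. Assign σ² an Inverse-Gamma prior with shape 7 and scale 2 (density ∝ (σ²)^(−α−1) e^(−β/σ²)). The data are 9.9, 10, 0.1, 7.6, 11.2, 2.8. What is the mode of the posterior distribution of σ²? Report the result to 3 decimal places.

Sum of squared deviations about the known mean: SS = (9.9−6)² + (10−6)² + (0.1−6)² + (7.6−6)² + (11.2−6)² + (2.8−6)² = 105.86.
The Normal likelihood contributes (σ²)^(−n/2) exp(−SS/(2σ²)), so the posterior is Inverse-Gamma(α + n/2, β + SS/2) = Inverse-Gamma(10, 54.93).
The mode of Inverse-Gamma(a, b) is b/(a+1) = 54.93/11 ≈ 4.994.

σ̂²_MAP = 4.994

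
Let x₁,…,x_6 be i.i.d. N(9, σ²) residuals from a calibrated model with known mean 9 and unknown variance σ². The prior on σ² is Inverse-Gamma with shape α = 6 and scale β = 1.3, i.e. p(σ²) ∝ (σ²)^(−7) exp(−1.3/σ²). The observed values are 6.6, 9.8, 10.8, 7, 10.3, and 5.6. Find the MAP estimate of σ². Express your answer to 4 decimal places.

σ̂²_MAP = 1.4745

Sum of squared deviations about the known mean: SS = (6.6−9)² + (9.8−9)² + (10.8−9)² + (7−9)² + (10.3−9)² + (5.6−9)² = 26.89.
The Normal likelihood contributes (σ²)^(−n/2) exp(−SS/(2σ²)), so the posterior is Inverse-Gamma(α + n/2, β + SS/2) = Inverse-Gamma(9, 14.745).
The mode of Inverse-Gamma(a, b) is b/(a+1) = 14.745/10 ≈ 1.4745.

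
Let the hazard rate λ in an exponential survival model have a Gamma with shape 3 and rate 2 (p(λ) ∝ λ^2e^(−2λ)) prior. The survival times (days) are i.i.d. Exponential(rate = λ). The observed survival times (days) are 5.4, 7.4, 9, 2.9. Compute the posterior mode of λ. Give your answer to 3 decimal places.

λ̂_MAP = 0.225

The Exponential(rate=λ) likelihood is ∝ λ^n e^(−λΣtᵢ). Here n = 4 and Σtᵢ = 5.4 + 7.4 + 9 + 2.9 = 24.7.
Posterior ∝ λ^2e^(−2λ) · λ^4e^(−24.7λ) = λ^6e^(−26.7λ), i.e. Gamma(7, 26.7).
Mode = (a−1)/b = 6/26.7 ≈ 0.225.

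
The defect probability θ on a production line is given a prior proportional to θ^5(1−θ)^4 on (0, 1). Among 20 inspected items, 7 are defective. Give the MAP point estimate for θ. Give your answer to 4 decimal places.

The prior density ∝ θ^5(1−θ)^4 is the kernel of Beta(6, 5).
Data: 7 successes in 20 trials. The binomial likelihood contributes θ^7(1−θ)^13, so the posterior is Beta(6+7, 5+13) = Beta(13, 18).
For Beta(a, b) with a, b > 1 the mode is (a−1)/(a+b−2) = 12/29 ≈ 0.4138.

θ̂_MAP = 0.4138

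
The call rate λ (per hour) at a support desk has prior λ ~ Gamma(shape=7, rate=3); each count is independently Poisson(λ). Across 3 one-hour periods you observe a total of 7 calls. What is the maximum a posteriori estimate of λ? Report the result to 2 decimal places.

λ̂_MAP = 2.17

Σxᵢ = 7, n = 3.
Posterior ∝ λ^6e^(−3λ) · λ^7e^(−3λ) = λ^13e^(−6λ), i.e. Gamma(shape=14, rate=6).
The mode of a Gamma(a, b) with a ≥ 1 (shape–rate) is (a−1)/b = 13/6 ≈ 2.17.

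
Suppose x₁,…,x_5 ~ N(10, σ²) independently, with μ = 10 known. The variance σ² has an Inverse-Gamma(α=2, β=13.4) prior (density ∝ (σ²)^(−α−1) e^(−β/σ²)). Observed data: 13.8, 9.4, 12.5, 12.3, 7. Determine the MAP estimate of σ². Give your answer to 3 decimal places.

σ̂²_MAP = 5.649

Sum of squared deviations about the known mean: SS = (13.8−10)² + (9.4−10)² + (12.5−10)² + (12.3−10)² + (7−10)² = 35.34.
The Normal likelihood contributes (σ²)^(−n/2) exp(−SS/(2σ²)), so the posterior is Inverse-Gamma(α + n/2, β + SS/2) = Inverse-Gamma(4.5, 31.07).
The mode of Inverse-Gamma(a, b) is b/(a+1) = 31.07/5.5 ≈ 5.649.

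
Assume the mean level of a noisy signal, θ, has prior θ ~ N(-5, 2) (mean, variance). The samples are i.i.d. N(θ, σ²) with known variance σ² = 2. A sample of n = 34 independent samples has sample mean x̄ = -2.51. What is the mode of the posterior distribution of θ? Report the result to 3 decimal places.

θ̂_MAP = -2.581

n = 34, x̄ = -2.51.
For a Normal prior and Normal likelihood with known variance, the posterior is Normal; its mode equals its mean, the precision-weighted average.
Prior precision 1/σ₀² = 1/2 = 0.5; data precision n/σ² = 34/2 = 17.
θ̂ = (0.5·(-5) + 17·(-2.51)) / (0.5 + 17) = (-45.17)/17.5 = -4517/1750 ≈ -2.581.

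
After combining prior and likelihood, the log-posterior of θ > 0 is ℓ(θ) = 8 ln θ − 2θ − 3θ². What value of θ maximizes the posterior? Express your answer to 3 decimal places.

ℓ'(θ) = 8/θ − 2 − 6θ. Setting this to zero and multiplying by θ: 6θ² + 2θ − 8 = 0.
θ = (−2 + √(2² + 4·6·8)) / (2·6) = (−2 + √196) / 12 = (−2 + 14)/12 = 1.
ℓ''(θ) = −8/θ² − 6 < 0, confirming a maximum.

θ̂_MAP = 1.000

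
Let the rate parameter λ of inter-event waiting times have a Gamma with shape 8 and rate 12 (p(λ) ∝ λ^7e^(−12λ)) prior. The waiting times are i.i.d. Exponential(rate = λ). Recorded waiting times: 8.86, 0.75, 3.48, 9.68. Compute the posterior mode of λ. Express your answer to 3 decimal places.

λ̂_MAP = 0.316

The Exponential(rate=λ) likelihood is ∝ λ^n e^(−λΣtᵢ). Here n = 4 and Σtᵢ = 8.86 + 0.75 + 3.48 + 9.68 = 22.77.
Posterior ∝ λ^7e^(−12λ) · λ^4e^(−22.77λ) = λ^11e^(−34.77λ), i.e. Gamma(12, 34.77).
Mode = (a−1)/b = 11/34.77 ≈ 0.316.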